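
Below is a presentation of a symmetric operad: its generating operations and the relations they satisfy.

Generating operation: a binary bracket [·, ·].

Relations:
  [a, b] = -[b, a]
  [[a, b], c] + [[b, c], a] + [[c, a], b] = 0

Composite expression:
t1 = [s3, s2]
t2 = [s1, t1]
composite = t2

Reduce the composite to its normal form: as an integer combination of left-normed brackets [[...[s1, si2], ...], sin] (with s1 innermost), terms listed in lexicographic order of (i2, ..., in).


Skip Jacobi rewriting: expand, keep s1-initial words, read off terms.
Composite bracket: [s1, [s3, s2]]
Expanding via [a, b] = ab - ba: 4 signed words (2^2 = 4).
Words beginning with s1 determine it all:
  s1s2s3 (sign -1) contributes -[[s1, s2], s3]
  s1s3s2 (sign +1) contributes +[[s1, s3], s2]

-[[s1, s2], s3] + [[s1, s3], s2]


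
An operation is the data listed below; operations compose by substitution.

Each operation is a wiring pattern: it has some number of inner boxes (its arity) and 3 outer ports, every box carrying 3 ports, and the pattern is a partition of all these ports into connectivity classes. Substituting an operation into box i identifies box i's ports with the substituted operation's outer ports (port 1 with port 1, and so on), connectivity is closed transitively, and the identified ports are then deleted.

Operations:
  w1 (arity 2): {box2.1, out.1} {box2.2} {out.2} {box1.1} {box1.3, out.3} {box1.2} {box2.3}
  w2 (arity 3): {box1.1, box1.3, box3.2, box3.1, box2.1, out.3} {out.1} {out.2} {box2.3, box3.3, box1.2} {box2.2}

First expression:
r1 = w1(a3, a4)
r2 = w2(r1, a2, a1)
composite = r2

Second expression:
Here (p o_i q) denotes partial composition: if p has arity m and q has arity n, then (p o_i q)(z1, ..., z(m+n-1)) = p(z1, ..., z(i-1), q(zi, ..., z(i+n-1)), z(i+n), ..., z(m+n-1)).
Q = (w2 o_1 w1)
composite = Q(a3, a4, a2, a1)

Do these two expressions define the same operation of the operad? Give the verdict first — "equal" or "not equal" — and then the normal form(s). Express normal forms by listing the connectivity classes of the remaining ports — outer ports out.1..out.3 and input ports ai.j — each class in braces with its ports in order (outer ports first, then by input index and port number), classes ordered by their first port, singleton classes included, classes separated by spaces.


equal; the common form is {out.1} {out.2} {out.3, a1.1, a1.2, a2.1, a3.3, a4.1} {a1.3, a2.3} {a2.2} {a3.1} {a3.2} {a4.2} {a4.3}

Normal form of the first expression: {out.1} {out.2} {out.3, a1.1, a1.2, a2.1, a3.3, a4.1} {a1.3, a2.3} {a2.2} {a3.1} {a3.2} {a4.2} {a4.3}
Normal form of the second expression: {out.1} {out.2} {out.3, a1.1, a1.2, a2.1, a3.3, a4.1} {a1.3, a2.3} {a2.2} {a3.1} {a3.2} {a4.2} {a4.3}
Both agree, so they are equal.


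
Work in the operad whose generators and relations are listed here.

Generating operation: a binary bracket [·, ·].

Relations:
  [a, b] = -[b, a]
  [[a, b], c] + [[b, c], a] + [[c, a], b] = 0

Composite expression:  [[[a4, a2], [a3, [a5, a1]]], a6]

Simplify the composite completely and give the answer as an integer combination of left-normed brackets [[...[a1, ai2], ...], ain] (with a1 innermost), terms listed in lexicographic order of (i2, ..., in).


[[[[[a1, a5], a3], a2], a4], a6] - [[[[[a1, a5], a3], a4], a2], a6]

A multilinear Lie element is pinned by a1-initial words (a1 innermost).
Composite bracket: [[[a4, a2], [a3, [a5, a1]]], a6]
Each bracket splits as ab - ba, giving 32 signed words (2^5 = 32).
The a1-initial words carry the normal form:
  a1a5a3a2a4a6 (sign +1) contributes +[[[[[a1, a5], a3], a2], a4], a6]
  a1a5a3a4a2a6 (sign -1) contributes -[[[[[a1, a5], a3], a4], a2], a6]


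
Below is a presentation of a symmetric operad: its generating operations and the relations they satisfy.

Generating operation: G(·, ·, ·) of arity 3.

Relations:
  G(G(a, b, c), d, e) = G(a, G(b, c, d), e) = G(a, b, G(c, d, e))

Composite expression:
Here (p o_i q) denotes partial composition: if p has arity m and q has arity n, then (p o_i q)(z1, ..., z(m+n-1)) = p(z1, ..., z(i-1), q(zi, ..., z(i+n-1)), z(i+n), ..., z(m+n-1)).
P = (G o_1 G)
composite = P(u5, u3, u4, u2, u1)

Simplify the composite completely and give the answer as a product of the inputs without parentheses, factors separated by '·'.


u5 · u3 · u4 · u2 · u1

Under associativity of G, the answer is the u's in reading order.
G(u5, u3, u4) flattens to u5 · u3 · u4
G(G(u5, u3, u4), u2, u1) flattens to u5 · u3 · u4 · u2 · u1


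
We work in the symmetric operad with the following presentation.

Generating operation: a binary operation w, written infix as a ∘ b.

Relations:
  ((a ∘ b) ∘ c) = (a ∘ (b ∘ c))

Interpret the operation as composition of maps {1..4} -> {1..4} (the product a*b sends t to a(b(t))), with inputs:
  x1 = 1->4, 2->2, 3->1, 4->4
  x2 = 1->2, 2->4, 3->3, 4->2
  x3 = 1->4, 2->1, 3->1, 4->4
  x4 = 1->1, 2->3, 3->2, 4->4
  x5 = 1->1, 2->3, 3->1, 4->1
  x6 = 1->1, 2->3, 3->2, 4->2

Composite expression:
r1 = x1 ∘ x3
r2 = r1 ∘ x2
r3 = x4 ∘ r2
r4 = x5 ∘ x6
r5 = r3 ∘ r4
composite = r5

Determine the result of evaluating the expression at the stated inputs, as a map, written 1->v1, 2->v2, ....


1->4, 2->4, 3->4, 4->4

(x1 ∘ x3) = 1->4, 2->4, 3->4, 4->4
((x1 ∘ x3) ∘ x2) = 1->4, 2->4, 3->4, 4->4
(x4 ∘ ((x1 ∘ x3) ∘ x2)) = 1->4, 2->4, 3->4, 4->4
(x5 ∘ x6) = 1->1, 2->1, 3->3, 4->3
((x4 ∘ ((x1 ∘ x3) ∘ x2)) ∘ (x5 ∘ x6)) = 1->4, 2->4, 3->4, 4->4


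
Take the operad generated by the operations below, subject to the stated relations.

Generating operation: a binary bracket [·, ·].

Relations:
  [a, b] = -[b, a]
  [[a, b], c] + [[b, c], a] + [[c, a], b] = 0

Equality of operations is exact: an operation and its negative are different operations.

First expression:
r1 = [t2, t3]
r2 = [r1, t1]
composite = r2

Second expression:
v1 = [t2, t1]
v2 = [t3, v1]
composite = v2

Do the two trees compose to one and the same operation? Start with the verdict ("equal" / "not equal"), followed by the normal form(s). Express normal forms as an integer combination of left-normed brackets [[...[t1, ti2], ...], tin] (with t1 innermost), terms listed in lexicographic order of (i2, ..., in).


Reducing the first expression gives -[[t1, t2], t3] + [[t1, t3], t2]
Reducing the second expression gives [[t1, t2], t3]
The forms do not match — not equal.

not equal: they reduce to -[[t1, t2], t3] + [[t1, t3], t2] and [[t1, t2], t3]


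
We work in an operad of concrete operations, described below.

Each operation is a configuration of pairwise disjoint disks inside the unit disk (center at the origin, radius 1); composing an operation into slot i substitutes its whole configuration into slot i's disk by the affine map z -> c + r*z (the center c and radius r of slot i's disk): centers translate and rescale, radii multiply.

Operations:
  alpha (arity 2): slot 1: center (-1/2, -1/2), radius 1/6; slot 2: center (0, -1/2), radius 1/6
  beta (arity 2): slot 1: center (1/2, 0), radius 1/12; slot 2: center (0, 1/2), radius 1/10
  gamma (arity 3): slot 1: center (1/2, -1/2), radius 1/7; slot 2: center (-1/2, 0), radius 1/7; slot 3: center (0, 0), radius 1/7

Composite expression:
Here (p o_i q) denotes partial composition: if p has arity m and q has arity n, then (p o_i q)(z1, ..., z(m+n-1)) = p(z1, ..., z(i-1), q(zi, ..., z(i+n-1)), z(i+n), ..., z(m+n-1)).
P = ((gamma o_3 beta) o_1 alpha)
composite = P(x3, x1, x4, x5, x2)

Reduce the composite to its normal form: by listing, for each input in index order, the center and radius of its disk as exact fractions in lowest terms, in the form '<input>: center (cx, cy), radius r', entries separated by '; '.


x1: center (1/2, -4/7), radius 1/42; x2: center (0, 1/14), radius 1/70; x3: center (3/7, -4/7), radius 1/42; x4: center (-1/2, 0), radius 1/7; x5: center (1/14, 0), radius 1/84

Affine substitution under gamma: radii multiply and x-centers shift.
input x3: applying the 2 nested substitutions gives center (3/7, -4/7), radius 1/42
input x1: applying the 2 nested substitutions gives center (1/2, -4/7), radius 1/42
input x4: applying the 1 nested substitution gives center (-1/2, 0), radius 1/7
input x5: applying the 2 nested substitutions gives center (1/14, 0), radius 1/84
input x2: applying the 2 nested substitutions gives center (0, 1/14), radius 1/70


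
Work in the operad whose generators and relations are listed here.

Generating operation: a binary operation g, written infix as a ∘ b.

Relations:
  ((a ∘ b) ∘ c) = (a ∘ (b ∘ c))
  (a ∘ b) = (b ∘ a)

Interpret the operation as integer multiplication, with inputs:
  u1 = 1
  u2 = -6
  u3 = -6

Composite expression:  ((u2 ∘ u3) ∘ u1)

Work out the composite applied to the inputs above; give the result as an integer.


36

(u2 ∘ u3) = 36
((u2 ∘ u3) ∘ u1) = 36


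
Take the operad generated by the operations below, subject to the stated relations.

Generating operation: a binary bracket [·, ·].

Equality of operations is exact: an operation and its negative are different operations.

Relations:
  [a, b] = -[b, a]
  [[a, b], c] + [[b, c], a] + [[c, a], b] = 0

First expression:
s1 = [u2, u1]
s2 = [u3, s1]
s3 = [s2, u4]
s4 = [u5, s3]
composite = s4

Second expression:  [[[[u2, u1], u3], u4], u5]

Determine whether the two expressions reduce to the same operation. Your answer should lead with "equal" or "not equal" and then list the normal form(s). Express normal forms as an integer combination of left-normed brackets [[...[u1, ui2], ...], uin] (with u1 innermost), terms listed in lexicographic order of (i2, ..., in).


The first expression, normalized: -[[[[u1, u2], u3], u4], u5]
The second expression, normalized: -[[[[u1, u2], u3], u4], u5]
Both agree, so they are equal.

equal; both compose to -[[[[u1, u2], u3], u4], u5]


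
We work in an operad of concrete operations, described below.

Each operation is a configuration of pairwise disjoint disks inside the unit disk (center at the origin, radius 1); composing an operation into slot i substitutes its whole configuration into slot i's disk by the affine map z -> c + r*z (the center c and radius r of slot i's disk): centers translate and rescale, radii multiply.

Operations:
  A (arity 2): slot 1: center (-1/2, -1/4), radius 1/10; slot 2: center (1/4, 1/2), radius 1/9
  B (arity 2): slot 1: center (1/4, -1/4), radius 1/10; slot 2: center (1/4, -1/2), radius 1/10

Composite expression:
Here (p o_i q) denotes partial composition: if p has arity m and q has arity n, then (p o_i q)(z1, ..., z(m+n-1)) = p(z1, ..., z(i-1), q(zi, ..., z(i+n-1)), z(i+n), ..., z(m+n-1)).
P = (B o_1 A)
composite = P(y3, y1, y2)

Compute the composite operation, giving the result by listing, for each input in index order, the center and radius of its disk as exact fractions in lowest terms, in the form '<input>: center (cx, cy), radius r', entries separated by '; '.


Below B, radii multiply path by path; the y-disk centers shift.
y3 passes through 2 substitutions, ending at center (1/5, -11/40), radius 1/100
y1 passes through 2 substitutions, ending at center (11/40, -1/5), radius 1/90
y2 passes through 1 substitution, ending at center (1/4, -1/2), radius 1/10

y1: center (11/40, -1/5), radius 1/90; y2: center (1/4, -1/2), radius 1/10; y3: center (1/5, -11/40), radius 1/100


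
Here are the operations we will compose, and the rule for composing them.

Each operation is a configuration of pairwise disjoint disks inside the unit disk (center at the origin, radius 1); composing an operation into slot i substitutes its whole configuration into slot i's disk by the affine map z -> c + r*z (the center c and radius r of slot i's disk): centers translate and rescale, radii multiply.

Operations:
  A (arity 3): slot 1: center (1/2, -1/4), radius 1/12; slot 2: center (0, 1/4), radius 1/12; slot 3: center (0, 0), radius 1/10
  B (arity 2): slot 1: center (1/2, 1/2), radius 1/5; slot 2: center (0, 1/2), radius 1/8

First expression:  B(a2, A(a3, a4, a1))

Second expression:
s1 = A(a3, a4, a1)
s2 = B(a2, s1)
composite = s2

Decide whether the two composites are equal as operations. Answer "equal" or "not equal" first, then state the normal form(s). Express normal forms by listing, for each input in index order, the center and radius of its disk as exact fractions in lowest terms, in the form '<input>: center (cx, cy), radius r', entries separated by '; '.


The first expression, normalized: a1: center (0, 1/2), radius 1/80; a2: center (1/2, 1/2), radius 1/5; a3: center (1/16, 15/32), radius 1/96; a4: center (0, 17/32), radius 1/96
The second expression, normalized: a1: center (0, 1/2), radius 1/80; a2: center (1/2, 1/2), radius 1/5; a3: center (1/16, 15/32), radius 1/96; a4: center (0, 17/32), radius 1/96
Both agree, so they are equal.

equal; both compose to a1: center (0, 1/2), radius 1/80; a2: center (1/2, 1/2), radius 1/5; a3: center (1/16, 15/32), radius 1/96; a4: center (0, 17/32), radius 1/96


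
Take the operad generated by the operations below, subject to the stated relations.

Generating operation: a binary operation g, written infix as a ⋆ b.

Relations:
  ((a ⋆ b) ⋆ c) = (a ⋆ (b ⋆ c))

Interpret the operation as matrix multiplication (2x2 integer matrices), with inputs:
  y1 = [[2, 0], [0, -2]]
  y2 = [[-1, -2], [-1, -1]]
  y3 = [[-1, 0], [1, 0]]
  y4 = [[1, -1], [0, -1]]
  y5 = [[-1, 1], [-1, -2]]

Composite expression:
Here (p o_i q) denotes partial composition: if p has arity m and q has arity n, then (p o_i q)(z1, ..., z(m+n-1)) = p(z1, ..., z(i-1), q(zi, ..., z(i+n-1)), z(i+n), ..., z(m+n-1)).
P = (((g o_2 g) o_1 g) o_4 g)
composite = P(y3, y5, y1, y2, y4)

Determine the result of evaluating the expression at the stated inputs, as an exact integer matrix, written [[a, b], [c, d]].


[[-4, 10], [4, -10]]


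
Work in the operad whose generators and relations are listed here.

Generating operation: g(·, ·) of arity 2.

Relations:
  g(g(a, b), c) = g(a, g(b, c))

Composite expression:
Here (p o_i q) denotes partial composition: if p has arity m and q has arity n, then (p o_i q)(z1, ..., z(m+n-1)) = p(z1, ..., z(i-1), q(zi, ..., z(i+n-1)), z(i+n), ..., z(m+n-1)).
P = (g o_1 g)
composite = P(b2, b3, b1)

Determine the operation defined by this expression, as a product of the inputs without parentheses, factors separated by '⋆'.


Associativity of g dissolves the nesting; only the b-input order survives.
g(b2, b3) flattens to b2 ⋆ b3
g(g(b2, b3), b1) flattens to b2 ⋆ b3 ⋆ b1

b2 ⋆ b3 ⋆ b1


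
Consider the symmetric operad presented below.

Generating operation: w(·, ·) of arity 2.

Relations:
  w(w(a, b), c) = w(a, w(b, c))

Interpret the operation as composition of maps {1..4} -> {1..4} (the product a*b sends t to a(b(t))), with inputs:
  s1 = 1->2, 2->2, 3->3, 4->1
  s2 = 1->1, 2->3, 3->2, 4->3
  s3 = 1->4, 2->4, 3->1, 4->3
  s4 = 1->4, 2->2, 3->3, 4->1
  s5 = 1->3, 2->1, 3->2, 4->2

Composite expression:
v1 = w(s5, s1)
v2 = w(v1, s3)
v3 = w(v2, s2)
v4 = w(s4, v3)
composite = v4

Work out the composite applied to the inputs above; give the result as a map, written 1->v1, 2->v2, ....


1->3, 2->4, 3->3, 4->4

w(s5, s1) = 1->1, 2->1, 3->2, 4->3
w(w(s5, s1), s3) = 1->3, 2->3, 3->1, 4->2
w(w(w(s5, s1), s3), s2) = 1->3, 2->1, 3->3, 4->1
w(s4, w(w(w(s5, s1), s3), s2)) = 1->3, 2->4, 3->3, 4->4


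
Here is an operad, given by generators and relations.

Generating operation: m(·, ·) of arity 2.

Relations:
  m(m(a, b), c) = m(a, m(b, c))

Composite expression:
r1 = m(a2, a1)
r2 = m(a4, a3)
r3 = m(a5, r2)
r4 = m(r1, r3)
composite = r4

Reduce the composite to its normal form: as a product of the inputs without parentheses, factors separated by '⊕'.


All parenthesizations of m agree; list the a-inputs left to right.
m(a2, a1) unparenthesizes to a2 ⊕ a1
m(a4, a3) unparenthesizes to a4 ⊕ a3
m(a5, m(a4, a3)) unparenthesizes to a5 ⊕ a4 ⊕ a3
m(m(a2, a1), m(a5, m(a4, a3))) unparenthesizes to a2 ⊕ a1 ⊕ a5 ⊕ a4 ⊕ a3

a2 ⊕ a1 ⊕ a5 ⊕ a4 ⊕ a3


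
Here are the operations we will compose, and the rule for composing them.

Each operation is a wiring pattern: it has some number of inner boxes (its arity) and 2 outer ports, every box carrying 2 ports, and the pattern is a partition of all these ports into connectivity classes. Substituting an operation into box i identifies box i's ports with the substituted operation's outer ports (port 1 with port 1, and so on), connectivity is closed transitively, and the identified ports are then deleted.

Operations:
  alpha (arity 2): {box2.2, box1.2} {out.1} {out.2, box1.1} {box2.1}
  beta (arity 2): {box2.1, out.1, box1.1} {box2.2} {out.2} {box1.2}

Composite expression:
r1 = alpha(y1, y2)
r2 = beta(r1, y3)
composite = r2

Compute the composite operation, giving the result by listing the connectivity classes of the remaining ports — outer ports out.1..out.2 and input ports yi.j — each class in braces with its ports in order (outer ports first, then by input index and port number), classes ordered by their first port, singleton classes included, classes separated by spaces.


After gluing at beta, chains via deleted ports link the y-ports.
the subtree at alpha composes to {out.1} {out.2, y1.1} {y1.2, y2.2} {y2.1} on (y1, y2); out.j = own outer ports
the subtree at beta composes to {out.1, y3.1} {out.2} {y1.1} {y1.2, y2.2} {y2.1} {y3.2} on (y1, y2, y3); out.j = own outer ports

{out.1, y3.1} {out.2} {y1.1} {y1.2, y2.2} {y2.1} {y3.2}


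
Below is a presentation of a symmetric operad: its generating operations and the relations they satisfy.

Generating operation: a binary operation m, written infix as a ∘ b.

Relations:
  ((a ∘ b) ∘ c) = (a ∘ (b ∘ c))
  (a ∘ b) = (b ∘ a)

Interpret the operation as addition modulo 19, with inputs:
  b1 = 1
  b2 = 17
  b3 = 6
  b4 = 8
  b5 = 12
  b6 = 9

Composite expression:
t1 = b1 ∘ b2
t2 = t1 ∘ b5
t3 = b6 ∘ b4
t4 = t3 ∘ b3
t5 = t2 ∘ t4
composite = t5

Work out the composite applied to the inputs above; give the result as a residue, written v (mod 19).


(b1 ∘ b2) = 18
((b1 ∘ b2) ∘ b5) = 11
(b6 ∘ b4) = 17
((b6 ∘ b4) ∘ b3) = 4
(((b1 ∘ b2) ∘ b5) ∘ ((b6 ∘ b4) ∘ b3)) = 15

15 (mod 19)


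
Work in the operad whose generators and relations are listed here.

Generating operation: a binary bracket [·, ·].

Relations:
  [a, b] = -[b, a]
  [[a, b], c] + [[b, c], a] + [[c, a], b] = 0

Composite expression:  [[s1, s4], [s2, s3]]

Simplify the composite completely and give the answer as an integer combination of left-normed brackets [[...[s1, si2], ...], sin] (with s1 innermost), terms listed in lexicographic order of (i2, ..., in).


[[[s1, s4], s2], s3] - [[[s1, s4], s3], s2]

A multilinear Lie element is pinned by s1-initial words (s1 innermost).
Composite bracket: [[s1, s4], [s2, s3]]
The bracket unfolds into 8 signed words via [a, b] = ab - ba (2^3 = 8).
Keep just the words that open with s1:
  from s1s4s2s3, sign +1: term +[[[s1, s4], s2], s3]
  from s1s4s3s2, sign -1: term -[[[s1, s4], s3], s2]


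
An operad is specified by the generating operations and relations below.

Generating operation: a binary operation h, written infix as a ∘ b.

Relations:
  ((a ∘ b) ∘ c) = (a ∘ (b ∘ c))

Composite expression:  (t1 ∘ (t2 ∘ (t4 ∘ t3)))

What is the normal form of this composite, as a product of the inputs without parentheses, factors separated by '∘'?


Every regrouping of h is equal, so read the t-inputs in written order.
(t4 ∘ t3) flattens to t4 ∘ t3
(t2 ∘ (t4 ∘ t3)) flattens to t2 ∘ t4 ∘ t3
(t1 ∘ (t2 ∘ (t4 ∘ t3))) flattens to t1 ∘ t2 ∘ t4 ∘ t3

t1 ∘ t2 ∘ t4 ∘ t3


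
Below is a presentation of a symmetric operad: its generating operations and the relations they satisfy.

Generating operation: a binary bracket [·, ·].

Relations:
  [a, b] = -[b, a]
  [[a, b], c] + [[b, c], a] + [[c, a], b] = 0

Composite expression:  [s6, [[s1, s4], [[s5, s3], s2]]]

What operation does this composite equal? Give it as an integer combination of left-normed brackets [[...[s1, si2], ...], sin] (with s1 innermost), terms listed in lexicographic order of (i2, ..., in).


-[[[[[s1, s4], s2], s3], s5], s6] + [[[[[s1, s4], s2], s5], s3], s6] + [[[[[s1, s4], s3], s5], s2], s6] - [[[[[s1, s4], s5], s3], s2], s6]


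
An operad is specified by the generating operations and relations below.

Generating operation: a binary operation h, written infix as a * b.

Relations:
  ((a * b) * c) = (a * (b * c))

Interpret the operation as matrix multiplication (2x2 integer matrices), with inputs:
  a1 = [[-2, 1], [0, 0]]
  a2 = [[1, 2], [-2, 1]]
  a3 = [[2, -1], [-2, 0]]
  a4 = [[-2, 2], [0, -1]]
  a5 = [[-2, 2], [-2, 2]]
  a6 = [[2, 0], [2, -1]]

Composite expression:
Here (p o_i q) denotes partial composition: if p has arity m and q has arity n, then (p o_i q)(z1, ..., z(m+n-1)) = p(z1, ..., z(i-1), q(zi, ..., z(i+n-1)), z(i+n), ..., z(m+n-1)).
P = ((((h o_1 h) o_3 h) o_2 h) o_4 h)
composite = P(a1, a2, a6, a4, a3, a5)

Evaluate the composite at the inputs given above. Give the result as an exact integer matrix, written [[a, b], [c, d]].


[[-180, 180], [0, 0]]

(a2 * a6) = [[6, -2], [-2, -1]]
(a1 * (a2 * a6)) = [[-14, 3], [0, 0]]
(a4 * a3) = [[-8, 2], [2, 0]]
((a4 * a3) * a5) = [[12, -12], [-4, 4]]
((a1 * (a2 * a6)) * ((a4 * a3) * a5)) = [[-180, 180], [0, 0]]


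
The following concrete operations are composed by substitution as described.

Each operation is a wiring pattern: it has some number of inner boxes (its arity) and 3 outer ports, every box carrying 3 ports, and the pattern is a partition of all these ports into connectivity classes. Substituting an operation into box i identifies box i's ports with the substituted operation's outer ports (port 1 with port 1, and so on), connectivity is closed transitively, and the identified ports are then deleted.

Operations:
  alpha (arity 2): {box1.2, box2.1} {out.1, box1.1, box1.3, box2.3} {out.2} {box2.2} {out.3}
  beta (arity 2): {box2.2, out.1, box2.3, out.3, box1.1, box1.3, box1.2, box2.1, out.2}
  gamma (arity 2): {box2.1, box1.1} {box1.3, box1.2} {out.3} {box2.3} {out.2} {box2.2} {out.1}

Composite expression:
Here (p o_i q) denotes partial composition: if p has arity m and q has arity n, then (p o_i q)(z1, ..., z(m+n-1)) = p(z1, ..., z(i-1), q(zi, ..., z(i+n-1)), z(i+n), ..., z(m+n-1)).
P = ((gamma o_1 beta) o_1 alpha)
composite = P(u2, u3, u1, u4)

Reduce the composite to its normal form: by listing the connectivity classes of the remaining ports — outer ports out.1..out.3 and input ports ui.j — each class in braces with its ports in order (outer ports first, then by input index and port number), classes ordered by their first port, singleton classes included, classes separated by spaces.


Treat the ports identified at gamma as solder joints: merge, then drop.
after alpha, the pattern on (u2, u3) reads {out.1, u2.1, u2.3, u3.3} {out.2} {out.3} {u2.2, u3.1} {u3.2} (out.j = its outer ports)
after beta, the pattern on (u2, u3, u1) reads {out.1, out.2, out.3, u1.1, u1.2, u1.3, u2.1, u2.3, u3.3} {u2.2, u3.1} {u3.2} (out.j = its outer ports)
after gamma, the pattern on (u2, u3, u1, u4) reads {out.1} {out.2} {out.3} {u1.1, u1.2, u1.3, u2.1, u2.3, u3.3, u4.1} {u2.2, u3.1} {u3.2} {u4.2} {u4.3} (out.j = its outer ports)

{out.1} {out.2} {out.3} {u1.1, u1.2, u1.3, u2.1, u2.3, u3.3, u4.1} {u2.2, u3.1} {u3.2} {u4.2} {u4.3}


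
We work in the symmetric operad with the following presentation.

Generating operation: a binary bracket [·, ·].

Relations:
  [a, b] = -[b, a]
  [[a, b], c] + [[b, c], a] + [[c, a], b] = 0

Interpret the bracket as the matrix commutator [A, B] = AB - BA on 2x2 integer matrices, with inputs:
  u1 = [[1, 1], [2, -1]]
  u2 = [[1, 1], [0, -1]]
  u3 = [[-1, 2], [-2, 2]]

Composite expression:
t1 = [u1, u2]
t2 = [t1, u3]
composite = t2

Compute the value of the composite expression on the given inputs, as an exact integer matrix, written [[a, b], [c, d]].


[[-8, -8], [-20, 8]]

[u1, u2] = [[-2, 0], [4, 2]]
[[u1, u2], u3] = [[-8, -8], [-20, 8]]


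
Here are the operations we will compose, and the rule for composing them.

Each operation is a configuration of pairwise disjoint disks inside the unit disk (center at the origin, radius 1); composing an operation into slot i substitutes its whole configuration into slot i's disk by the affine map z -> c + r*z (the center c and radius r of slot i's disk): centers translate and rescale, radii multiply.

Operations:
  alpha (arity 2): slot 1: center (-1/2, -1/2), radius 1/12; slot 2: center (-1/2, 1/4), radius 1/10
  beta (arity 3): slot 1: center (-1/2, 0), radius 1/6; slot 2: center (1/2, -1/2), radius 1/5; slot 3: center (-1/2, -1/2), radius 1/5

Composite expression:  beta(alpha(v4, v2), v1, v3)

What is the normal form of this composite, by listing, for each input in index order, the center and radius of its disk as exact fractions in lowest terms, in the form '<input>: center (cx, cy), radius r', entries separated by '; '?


v1: center (1/2, -1/2), radius 1/5; v2: center (-7/12, 1/24), radius 1/60; v3: center (-1/2, -1/2), radius 1/5; v4: center (-7/12, -1/12), radius 1/72


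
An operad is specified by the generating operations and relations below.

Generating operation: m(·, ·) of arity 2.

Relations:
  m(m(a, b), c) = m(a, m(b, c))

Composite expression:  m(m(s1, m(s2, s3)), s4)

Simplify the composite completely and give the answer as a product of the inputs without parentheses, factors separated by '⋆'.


s1 ⋆ s2 ⋆ s3 ⋆ s4

All parenthesizations of m agree; list the s-inputs left to right.
m(s2, s3) collapses to s2 ⋆ s3
m(s1, m(s2, s3)) collapses to s1 ⋆ s2 ⋆ s3
m(m(s1, m(s2, s3)), s4) collapses to s1 ⋆ s2 ⋆ s3 ⋆ s4


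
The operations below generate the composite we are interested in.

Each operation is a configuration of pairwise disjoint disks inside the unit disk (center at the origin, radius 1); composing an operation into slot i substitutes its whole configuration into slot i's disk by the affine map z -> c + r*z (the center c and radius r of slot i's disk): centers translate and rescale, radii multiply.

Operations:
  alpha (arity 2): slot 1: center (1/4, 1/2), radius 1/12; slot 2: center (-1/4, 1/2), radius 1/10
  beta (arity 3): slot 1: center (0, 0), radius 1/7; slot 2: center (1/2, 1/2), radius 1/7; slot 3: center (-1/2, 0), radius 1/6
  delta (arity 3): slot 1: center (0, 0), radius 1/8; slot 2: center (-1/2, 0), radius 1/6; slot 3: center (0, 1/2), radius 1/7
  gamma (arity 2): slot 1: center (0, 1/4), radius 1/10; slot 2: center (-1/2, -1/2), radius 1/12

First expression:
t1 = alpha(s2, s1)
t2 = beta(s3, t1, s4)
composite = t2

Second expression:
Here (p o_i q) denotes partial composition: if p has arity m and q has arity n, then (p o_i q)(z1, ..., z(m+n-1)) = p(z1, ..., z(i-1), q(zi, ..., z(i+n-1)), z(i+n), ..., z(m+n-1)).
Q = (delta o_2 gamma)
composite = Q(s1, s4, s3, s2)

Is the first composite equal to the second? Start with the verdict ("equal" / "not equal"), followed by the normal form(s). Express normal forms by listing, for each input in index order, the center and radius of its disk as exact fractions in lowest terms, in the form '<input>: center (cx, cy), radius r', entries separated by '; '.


In normal form, the first expression is s1: center (13/28, 4/7), radius 1/70; s2: center (15/28, 4/7), radius 1/84; s3: center (0, 0), radius 1/7; s4: center (-1/2, 0), radius 1/6
In normal form, the second expression is s1: center (0, 0), radius 1/8; s2: center (0, 1/2), radius 1/7; s3: center (-7/12, -1/12), radius 1/72; s4: center (-1/2, 1/24), radius 1/60
The normal forms differ: not equal.

not equal — first s1: center (13/28, 4/7), radius 1/70; s2: center (15/28, 4/7), radius 1/84; s3: center (0, 0), radius 1/7; s4: center (-1/2, 0), radius 1/6, second s1: center (0, 0), radius 1/8; s2: center (0, 1/2), radius 1/7; s3: center (-7/12, -1/12), radius 1/72; s4: center (-1/2, 1/24), radius 1/60


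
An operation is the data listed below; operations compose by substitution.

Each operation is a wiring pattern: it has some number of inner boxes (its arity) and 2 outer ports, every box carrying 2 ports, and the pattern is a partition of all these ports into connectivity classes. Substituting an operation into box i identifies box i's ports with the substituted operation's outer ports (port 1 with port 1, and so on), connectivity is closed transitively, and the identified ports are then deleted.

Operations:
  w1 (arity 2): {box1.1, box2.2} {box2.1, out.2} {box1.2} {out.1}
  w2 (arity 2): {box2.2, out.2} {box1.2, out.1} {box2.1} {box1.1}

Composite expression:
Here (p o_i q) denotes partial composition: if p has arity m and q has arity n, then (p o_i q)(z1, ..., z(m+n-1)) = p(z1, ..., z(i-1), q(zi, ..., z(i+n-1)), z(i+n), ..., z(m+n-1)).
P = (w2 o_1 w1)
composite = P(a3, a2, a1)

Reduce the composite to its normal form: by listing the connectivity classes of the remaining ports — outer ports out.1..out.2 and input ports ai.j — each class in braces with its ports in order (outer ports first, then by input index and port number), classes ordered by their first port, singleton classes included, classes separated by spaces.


{out.1, a2.1} {out.2, a1.2} {a1.1} {a2.2, a3.1} {a3.2}

Substituting into w2 glues patterns; closure does the rest.
after w1, the pattern on (a3, a2) reads {out.1} {out.2, a2.1} {a2.2, a3.1} {a3.2} (out.j = its outer ports)
after w2, the pattern on (a3, a2, a1) reads {out.1, a2.1} {out.2, a1.2} {a1.1} {a2.2, a3.1} {a3.2} (out.j = its outer ports)


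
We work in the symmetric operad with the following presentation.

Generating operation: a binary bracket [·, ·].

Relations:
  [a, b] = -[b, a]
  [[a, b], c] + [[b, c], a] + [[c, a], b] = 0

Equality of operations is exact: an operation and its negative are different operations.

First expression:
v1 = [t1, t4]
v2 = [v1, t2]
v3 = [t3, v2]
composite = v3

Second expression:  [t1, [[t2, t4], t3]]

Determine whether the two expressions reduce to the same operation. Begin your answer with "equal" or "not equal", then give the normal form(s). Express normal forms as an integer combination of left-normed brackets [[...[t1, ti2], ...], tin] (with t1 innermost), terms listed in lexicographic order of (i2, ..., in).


not equal; the first gives -[[[t1, t4], t2], t3] and the second [[[t1, t2], t4], t3] - [[[t1, t3], t2], t4] + [[[t1, t3], t4], t2] - [[[t1, t4], t2], t3]

Normal form of the first expression: -[[[t1, t4], t2], t3]
Normal form of the second expression: [[[t1, t2], t4], t3] - [[[t1, t3], t2], t4] + [[[t1, t3], t4], t2] - [[[t1, t4], t2], t3]
The normal forms differ: not equal.


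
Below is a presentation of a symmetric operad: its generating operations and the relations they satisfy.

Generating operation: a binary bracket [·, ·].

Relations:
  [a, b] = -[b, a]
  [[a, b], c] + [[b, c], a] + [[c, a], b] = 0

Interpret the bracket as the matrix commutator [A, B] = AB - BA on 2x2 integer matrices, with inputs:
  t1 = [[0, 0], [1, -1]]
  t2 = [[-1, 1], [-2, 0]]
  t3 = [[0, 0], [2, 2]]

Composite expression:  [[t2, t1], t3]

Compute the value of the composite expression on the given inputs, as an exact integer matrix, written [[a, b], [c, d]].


[t2, t1] = [[1, -1], [-1, -1]]
[[t2, t1], t3] = [[-2, -2], [-2, 2]]

[[-2, -2], [-2, 2]]


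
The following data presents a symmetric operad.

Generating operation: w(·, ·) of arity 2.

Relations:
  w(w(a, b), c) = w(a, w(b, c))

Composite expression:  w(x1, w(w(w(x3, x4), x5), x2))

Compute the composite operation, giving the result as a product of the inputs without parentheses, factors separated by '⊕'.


x1 ⊕ x3 ⊕ x4 ⊕ x5 ⊕ x2

The w-tree's shape is irrelevant; the x-reading-order decides.
w(x3, x4) collapses to x3 ⊕ x4
w(w(x3, x4), x5) collapses to x3 ⊕ x4 ⊕ x5
w(w(w(x3, x4), x5), x2) collapses to x3 ⊕ x4 ⊕ x5 ⊕ x2
w(x1, w(w(w(x3, x4), x5), x2)) collapses to x1 ⊕ x3 ⊕ x4 ⊕ x5 ⊕ x2


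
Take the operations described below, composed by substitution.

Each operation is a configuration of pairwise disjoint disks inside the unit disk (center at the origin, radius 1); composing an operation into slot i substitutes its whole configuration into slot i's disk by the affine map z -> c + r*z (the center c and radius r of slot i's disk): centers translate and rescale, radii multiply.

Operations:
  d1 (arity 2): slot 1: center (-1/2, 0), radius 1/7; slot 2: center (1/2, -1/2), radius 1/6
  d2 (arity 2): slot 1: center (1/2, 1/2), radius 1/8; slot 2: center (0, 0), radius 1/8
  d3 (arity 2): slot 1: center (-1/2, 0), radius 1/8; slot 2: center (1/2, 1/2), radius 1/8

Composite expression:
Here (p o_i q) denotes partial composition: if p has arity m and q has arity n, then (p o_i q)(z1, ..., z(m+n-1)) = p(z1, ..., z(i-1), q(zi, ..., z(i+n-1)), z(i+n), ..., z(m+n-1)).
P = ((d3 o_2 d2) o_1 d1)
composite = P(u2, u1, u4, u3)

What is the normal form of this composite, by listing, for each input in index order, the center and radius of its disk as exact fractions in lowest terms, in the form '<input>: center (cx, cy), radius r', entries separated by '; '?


u1: center (-7/16, -1/16), radius 1/48; u2: center (-9/16, 0), radius 1/56; u3: center (1/2, 1/2), radius 1/64; u4: center (9/16, 9/16), radius 1/64

Below d3, radii multiply path by path; the u-disk centers shift.
input u2: composing its 2 substitution steps yields center (-9/16, 0), radius 1/56
input u1: composing its 2 substitution steps yields center (-7/16, -1/16), radius 1/48
input u4: composing its 2 substitution steps yields center (9/16, 9/16), radius 1/64
input u3: composing its 2 substitution steps yields center (1/2, 1/2), radius 1/64


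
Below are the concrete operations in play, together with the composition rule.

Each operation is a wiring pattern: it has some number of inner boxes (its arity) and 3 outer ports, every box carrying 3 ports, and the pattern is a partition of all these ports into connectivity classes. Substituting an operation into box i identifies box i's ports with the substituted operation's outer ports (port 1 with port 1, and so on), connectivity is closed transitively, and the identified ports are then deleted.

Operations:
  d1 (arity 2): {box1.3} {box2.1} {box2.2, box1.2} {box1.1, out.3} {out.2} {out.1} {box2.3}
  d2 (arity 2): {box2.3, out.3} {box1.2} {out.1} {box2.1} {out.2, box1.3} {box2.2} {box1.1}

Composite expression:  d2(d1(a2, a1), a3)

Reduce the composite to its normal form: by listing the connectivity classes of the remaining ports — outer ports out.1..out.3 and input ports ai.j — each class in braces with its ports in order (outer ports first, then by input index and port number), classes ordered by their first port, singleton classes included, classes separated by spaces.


{out.1} {out.2, a2.1} {out.3, a3.3} {a1.1} {a1.2, a2.2} {a1.3} {a2.3} {a3.1} {a3.2}

After gluing at d2, chains via deleted ports link the a-ports.
stage d1: inputs (a2, a1), connectivity {out.1} {out.2} {out.3, a2.1} {a1.1} {a1.2, a2.2} {a1.3} {a2.3}, out.j its boundary
stage d2: inputs (a2, a1, a3), connectivity {out.1} {out.2, a2.1} {out.3, a3.3} {a1.1} {a1.2, a2.2} {a1.3} {a2.3} {a3.1} {a3.2}, out.j its boundary


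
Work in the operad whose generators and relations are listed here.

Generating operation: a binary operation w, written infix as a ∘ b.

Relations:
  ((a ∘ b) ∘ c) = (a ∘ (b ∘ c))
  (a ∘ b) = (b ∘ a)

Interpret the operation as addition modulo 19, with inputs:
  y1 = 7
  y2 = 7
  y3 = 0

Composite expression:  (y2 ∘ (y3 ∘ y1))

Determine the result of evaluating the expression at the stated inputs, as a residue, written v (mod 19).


(y3 ∘ y1) = 7
(y2 ∘ (y3 ∘ y1)) = 14

14 (mod 19)


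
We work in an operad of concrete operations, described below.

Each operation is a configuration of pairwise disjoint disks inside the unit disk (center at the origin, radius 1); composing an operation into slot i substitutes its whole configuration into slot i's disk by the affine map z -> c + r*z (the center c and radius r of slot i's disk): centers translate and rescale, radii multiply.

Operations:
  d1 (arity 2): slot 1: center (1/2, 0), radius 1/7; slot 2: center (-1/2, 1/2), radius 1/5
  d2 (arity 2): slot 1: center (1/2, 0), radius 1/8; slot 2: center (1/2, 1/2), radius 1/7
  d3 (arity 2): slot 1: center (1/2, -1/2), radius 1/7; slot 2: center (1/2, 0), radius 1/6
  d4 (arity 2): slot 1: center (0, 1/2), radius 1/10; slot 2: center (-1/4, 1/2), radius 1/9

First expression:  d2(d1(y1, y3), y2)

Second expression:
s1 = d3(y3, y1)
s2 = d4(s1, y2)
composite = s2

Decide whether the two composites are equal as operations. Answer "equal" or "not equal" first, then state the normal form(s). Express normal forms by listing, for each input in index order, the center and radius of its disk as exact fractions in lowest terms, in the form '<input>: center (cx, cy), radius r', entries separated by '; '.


not equal: they reduce to y1: center (9/16, 0), radius 1/56; y2: center (1/2, 1/2), radius 1/7; y3: center (7/16, 1/16), radius 1/40 and y1: center (1/20, 1/2), radius 1/60; y2: center (-1/4, 1/2), radius 1/9; y3: center (1/20, 9/20), radius 1/70

Reducing the first expression gives y1: center (9/16, 0), radius 1/56; y2: center (1/2, 1/2), radius 1/7; y3: center (7/16, 1/16), radius 1/40
Reducing the second expression gives y1: center (1/20, 1/2), radius 1/60; y2: center (-1/4, 1/2), radius 1/9; y3: center (1/20, 9/20), radius 1/70
The forms do not match — not equal.


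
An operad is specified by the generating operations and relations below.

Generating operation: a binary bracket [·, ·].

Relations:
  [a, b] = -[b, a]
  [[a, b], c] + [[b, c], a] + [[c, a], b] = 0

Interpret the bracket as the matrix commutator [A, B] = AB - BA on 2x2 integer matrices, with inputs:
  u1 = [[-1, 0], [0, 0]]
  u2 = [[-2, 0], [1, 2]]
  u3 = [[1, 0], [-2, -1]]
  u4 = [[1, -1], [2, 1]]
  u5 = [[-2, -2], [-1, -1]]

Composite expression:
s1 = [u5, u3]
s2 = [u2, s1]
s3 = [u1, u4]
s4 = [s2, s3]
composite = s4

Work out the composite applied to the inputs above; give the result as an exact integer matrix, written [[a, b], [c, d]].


[[-24, -8], [16, 24]]


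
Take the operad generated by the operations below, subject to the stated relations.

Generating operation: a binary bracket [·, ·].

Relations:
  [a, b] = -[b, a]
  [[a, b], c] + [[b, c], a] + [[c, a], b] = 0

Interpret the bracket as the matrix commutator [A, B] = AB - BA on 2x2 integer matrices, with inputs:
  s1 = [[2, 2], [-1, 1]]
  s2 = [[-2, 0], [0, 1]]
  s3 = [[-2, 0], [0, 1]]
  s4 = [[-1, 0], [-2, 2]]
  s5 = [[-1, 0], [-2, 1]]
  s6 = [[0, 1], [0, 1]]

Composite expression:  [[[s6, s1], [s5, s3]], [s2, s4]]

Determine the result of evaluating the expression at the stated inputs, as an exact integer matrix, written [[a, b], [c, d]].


[[0, 0], [-216, 0]]

[s6, s1] = [[-1, -3], [-1, 1]]
[s5, s3] = [[0, 0], [6, 0]]
[[s6, s1], [s5, s3]] = [[-18, 0], [12, 18]]
[s2, s4] = [[0, 0], [-6, 0]]
[[[s6, s1], [s5, s3]], [s2, s4]] = [[0, 0], [-216, 0]]


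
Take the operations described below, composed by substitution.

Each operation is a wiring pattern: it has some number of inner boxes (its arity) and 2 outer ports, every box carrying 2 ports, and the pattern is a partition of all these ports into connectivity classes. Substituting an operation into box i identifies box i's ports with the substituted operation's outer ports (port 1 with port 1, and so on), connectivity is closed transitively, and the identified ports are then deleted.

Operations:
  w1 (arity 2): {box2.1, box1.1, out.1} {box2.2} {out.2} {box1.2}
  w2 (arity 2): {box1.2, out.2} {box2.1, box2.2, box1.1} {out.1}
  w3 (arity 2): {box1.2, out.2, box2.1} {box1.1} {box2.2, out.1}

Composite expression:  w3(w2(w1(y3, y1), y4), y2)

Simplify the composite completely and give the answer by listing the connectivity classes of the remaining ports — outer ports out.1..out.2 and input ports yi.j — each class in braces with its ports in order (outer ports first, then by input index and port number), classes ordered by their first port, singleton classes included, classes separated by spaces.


Connectivity passes through glued w3-boundaries; trace each wire chain.
after w1, the pattern on (y3, y1) reads {out.1, y1.1, y3.1} {out.2} {y1.2} {y3.2} (out.j = its outer ports)
after w2, the pattern on (y3, y1, y4) reads {out.1} {out.2} {y1.1, y3.1, y4.1, y4.2} {y1.2} {y3.2} (out.j = its outer ports)
after w3, the pattern on (y3, y1, y4, y2) reads {out.1, y2.2} {out.2, y2.1} {y1.1, y3.1, y4.1, y4.2} {y1.2} {y3.2} (out.j = its outer ports)

{out.1, y2.2} {out.2, y2.1} {y1.1, y3.1, y4.1, y4.2} {y1.2} {y3.2}
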